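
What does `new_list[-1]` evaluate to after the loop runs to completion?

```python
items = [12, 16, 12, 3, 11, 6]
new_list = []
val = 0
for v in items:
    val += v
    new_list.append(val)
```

Let's trace through this code step by step.

Initialize: items = [12, 16, 12, 3, 11, 6]
Initialize: new_list = []
Initialize: val = 0
Entering loop: for v in items:
After iteration 1: v = 12, new_list = [12], val = 12
After iteration 2: v = 16, new_list = [12, 28], val = 28
After iteration 3: v = 12, new_list = [12, 28, 40], val = 40
After iteration 4: v = 3, new_list = [12, 28, 40, 43], val = 43
After iteration 5: v = 11, new_list = [12, 28, 40, 43, 54], val = 54
After iteration 6: v = 6, new_list = [12, 28, 40, 43, 54, 60], val = 60
Loop ends.
new_list[-1] = 60

Final answer: 60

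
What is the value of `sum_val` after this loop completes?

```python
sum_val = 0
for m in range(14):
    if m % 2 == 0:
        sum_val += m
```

Let's trace through this code step by step.

Initialize: sum_val = 0
Entering loop: for m in range(14):
After iteration 1: m = 0, sum_val = 0
After iteration 2: m = 1, sum_val = 0
After iteration 3: m = 2, sum_val = 2
After iteration 4: m = 3, sum_val = 2
After iteration 5: m = 4, sum_val = 6
After iteration 6: m = 5, sum_val = 6
After iteration 7: m = 6, sum_val = 12
After iteration 8: m = 7, sum_val = 12
After iteration 9: m = 8, sum_val = 20
After iteration 10: m = 9, sum_val = 20
After iteration 11: m = 10, sum_val = 30
After iteration 12: m = 11, sum_val = 30
After iteration 13: m = 12, sum_val = 42
After iteration 14: m = 13, sum_val = 42
Loop ends.

Final answer: 42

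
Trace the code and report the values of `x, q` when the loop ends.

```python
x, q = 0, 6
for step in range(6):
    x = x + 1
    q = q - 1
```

Let's trace through this code step by step.

Initialize: x = 0
Initialize: q = 6
Entering loop: for step in range(6):
After iteration 1: step = 0, x = 1, q = 5
After iteration 2: step = 1, x = 2, q = 4
After iteration 3: step = 2, x = 3, q = 3
After iteration 4: step = 3, x = 4, q = 2
After iteration 5: step = 4, x = 5, q = 1
After iteration 6: step = 5, x = 6, q = 0
Loop ends.

Final answer: 6, 0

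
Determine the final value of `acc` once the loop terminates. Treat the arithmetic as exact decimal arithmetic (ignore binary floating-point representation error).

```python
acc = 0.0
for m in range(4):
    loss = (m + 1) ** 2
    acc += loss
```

Let's trace through this code step by step.

Initialize: acc = 0.0
Entering loop: for m in range(4):
After iteration 1: m = 0, acc = 1.0, loss = 1
After iteration 2: m = 1, acc = 5.0, loss = 4
After iteration 3: m = 2, acc = 14.0, loss = 9
After iteration 4: m = 3, acc = 30.0, loss = 16
Loop ends.

Final answer: 30.0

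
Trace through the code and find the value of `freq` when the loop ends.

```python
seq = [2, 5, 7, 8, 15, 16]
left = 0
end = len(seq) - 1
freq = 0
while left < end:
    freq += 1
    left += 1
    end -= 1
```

Let's trace through this code step by step.

Initialize: seq = [2, 5, 7, 8, 15, 16]
Initialize: left = 0
Initialize: end = 5
Initialize: freq = 0
Entering loop: while left < end:
After iteration 1: left = 1, end = 4, freq = 1
After iteration 2: left = 2, end = 3, freq = 2
After iteration 3: left = 3, end = 2, freq = 3
Loop ends.

Final answer: 3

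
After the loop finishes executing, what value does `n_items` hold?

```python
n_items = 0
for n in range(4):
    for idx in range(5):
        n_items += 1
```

Let's trace through this code step by step.

Initialize: n_items = 0
Entering loop: for n in range(4):
After iteration 1: n = 0, n_items = 5
After iteration 2: n = 1, n_items = 10
After iteration 3: n = 2, n_items = 15
After iteration 4: n = 3, n_items = 20
Loop ends.

Final answer: 20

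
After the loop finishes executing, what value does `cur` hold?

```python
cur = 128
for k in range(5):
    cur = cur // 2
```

Let's trace through this code step by step.

Initialize: cur = 128
Entering loop: for k in range(5):
After iteration 1: k = 0, cur = 64
After iteration 2: k = 1, cur = 32
After iteration 3: k = 2, cur = 16
After iteration 4: k = 3, cur = 8
After iteration 5: k = 4, cur = 4
Loop ends.

Final answer: 4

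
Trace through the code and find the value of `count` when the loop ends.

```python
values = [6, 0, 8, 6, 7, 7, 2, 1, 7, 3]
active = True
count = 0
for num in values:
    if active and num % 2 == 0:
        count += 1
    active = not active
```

Let's trace through this code step by step.

Initialize: values = [6, 0, 8, 6, 7, 7, 2, 1, 7, 3]
Initialize: active = True
Initialize: count = 0
Entering loop: for num in values:
After iteration 1: num = 6, active = False, count = 1
After iteration 2: num = 0, active = True, count = 1
After iteration 3: num = 8, active = False, count = 2
After iteration 4: num = 6, active = True, count = 2
After iteration 5: num = 7, active = False, count = 2
After iteration 6: num = 7, active = True, count = 2
After iteration 7: num = 2, active = False, count = 3
After iteration 8: num = 1, active = True, count = 3
After iteration 9: num = 7, active = False, count = 3
After iteration 10: num = 3, active = True, count = 3
Loop ends.

Final answer: 3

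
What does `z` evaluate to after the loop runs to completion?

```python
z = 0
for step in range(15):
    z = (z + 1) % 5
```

Let's trace through this code step by step.

Initialize: z = 0
Entering loop: for step in range(15):
After iteration 1: step = 0, z = 1
After iteration 2: step = 1, z = 2
After iteration 3: step = 2, z = 3
After iteration 4: step = 3, z = 4
After iteration 5: step = 4, z = 0
After iteration 6: step = 5, z = 1
After iteration 7: step = 6, z = 2
After iteration 8: step = 7, z = 3
After iteration 9: step = 8, z = 4
After iteration 10: step = 9, z = 0
After iteration 11: step = 10, z = 1
After iteration 12: step = 11, z = 2
After iteration 13: step = 12, z = 3
After iteration 14: step = 13, z = 4
After iteration 15: step = 14, z = 0
Loop ends.

Final answer: 0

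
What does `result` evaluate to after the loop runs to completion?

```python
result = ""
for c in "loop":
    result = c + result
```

Let's trace through this code step by step.

Initialize: result = ''
Entering loop: for c in "loop":
After iteration 1: c = 'l', result = 'l'
After iteration 2: c = 'o', result = 'ol'
After iteration 3: c = 'o', result = 'ool'
After iteration 4: c = 'p', result = 'pool'
Loop ends.

Final answer: 'pool'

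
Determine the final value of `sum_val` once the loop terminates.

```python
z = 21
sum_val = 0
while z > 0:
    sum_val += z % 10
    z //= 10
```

Let's trace through this code step by step.

Initialize: z = 21
Initialize: sum_val = 0
Entering loop: while z > 0:
After iteration 1: z = 2, sum_val = 1
After iteration 2: z = 0, sum_val = 3
Loop ends.

Final answer: 3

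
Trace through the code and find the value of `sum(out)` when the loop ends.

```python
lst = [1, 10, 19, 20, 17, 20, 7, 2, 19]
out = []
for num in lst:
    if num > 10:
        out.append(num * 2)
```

Let's trace through this code step by step.

Initialize: lst = [1, 10, 19, 20, 17, 20, 7, 2, 19]
Initialize: out = []
Entering loop: for num in lst:
After iteration 1: num = 1, out = []
After iteration 2: num = 10, out = []
After iteration 3: num = 19, out = [38]
After iteration 4: num = 20, out = [38, 40]
After iteration 5: num = 17, out = [38, 40, 34]
After iteration 6: num = 20, out = [38, 40, 34, 40]
After iteration 7: num = 7, out = [38, 40, 34, 40]
After iteration 8: num = 2, out = [38, 40, 34, 40]
After iteration 9: num = 19, out = [38, 40, 34, 40, 38]
Loop ends.
sum(out) = 190

Final answer: 190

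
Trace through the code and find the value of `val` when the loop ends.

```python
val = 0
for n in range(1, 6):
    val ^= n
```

Let's trace through this code step by step.

Initialize: val = 0
Entering loop: for n in range(1, 6):
After iteration 1: n = 1, val = 1
After iteration 2: n = 2, val = 3
After iteration 3: n = 3, val = 0
After iteration 4: n = 4, val = 4
After iteration 5: n = 5, val = 1
Loop ends.

Final answer: 1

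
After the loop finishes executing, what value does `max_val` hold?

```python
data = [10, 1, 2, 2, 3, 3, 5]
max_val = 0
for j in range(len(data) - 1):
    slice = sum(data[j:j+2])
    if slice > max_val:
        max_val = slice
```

Let's trace through this code step by step.

Initialize: data = [10, 1, 2, 2, 3, 3, 5]
Initialize: max_val = 0
Entering loop: for j in range(len(data) - 1):
After iteration 1: j = 0, max_val = 11, slice = 11
After iteration 2: j = 1, max_val = 11, slice = 3
After iteration 3: j = 2, max_val = 11, slice = 4
After iteration 4: j = 3, max_val = 11, slice = 5
After iteration 5: j = 4, max_val = 11, slice = 6
After iteration 6: j = 5, max_val = 11, slice = 8
Loop ends.

Final answer: 11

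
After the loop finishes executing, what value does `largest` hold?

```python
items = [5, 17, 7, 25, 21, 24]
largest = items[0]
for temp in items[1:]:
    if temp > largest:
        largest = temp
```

Let's trace through this code step by step.

Initialize: items = [5, 17, 7, 25, 21, 24]
Initialize: largest = 5
Entering loop: for temp in items[1:]:
After iteration 1: temp = 17, largest = 17
After iteration 2: temp = 7, largest = 17
After iteration 3: temp = 25, largest = 25
After iteration 4: temp = 21, largest = 25
After iteration 5: temp = 24, largest = 25
Loop ends.

Final answer: 25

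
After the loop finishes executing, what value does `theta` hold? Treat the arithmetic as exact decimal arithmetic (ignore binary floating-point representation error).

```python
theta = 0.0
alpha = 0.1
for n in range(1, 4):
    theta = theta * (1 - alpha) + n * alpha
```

Let's trace through this code step by step.

Initialize: theta = 0.0
Initialize: alpha = 0.1
Entering loop: for n in range(1, 4):
After iteration 1: n = 1, theta = 0.1
After iteration 2: n = 2, theta = 0.29
After iteration 3: n = 3, theta = 0.561
Loop ends.

Final answer: 0.561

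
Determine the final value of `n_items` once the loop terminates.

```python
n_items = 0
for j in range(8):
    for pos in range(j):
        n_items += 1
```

Let's trace through this code step by step.

Initialize: n_items = 0
Entering loop: for j in range(8):
After iteration 1: j = 0, n_items = 0
After iteration 2: j = 1, n_items = 1, pos = 0
After iteration 3: j = 2, n_items = 3, pos = 1
After iteration 4: j = 3, n_items = 6, pos = 2
After iteration 5: j = 4, n_items = 10, pos = 3
After iteration 6: j = 5, n_items = 15, pos = 4
After iteration 7: j = 6, n_items = 21, pos = 5
After iteration 8: j = 7, n_items = 28, pos = 6
Loop ends.

Final answer: 28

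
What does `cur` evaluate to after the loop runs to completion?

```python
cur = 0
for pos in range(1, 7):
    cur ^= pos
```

Let's trace through this code step by step.

Initialize: cur = 0
Entering loop: for pos in range(1, 7):
After iteration 1: pos = 1, cur = 1
After iteration 2: pos = 2, cur = 3
After iteration 3: pos = 3, cur = 0
After iteration 4: pos = 4, cur = 4
After iteration 5: pos = 5, cur = 1
After iteration 6: pos = 6, cur = 7
Loop ends.

Final answer: 7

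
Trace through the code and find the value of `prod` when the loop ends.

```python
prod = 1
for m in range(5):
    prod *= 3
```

Let's trace through this code step by step.

Initialize: prod = 1
Entering loop: for m in range(5):
After iteration 1: m = 0, prod = 3
After iteration 2: m = 1, prod = 9
After iteration 3: m = 2, prod = 27
After iteration 4: m = 3, prod = 81
After iteration 5: m = 4, prod = 243
Loop ends.

Final answer: 243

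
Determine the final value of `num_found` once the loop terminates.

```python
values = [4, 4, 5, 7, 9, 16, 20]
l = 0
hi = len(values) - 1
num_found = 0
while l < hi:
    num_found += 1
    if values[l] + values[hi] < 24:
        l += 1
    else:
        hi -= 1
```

Let's trace through this code step by step.

Initialize: values = [4, 4, 5, 7, 9, 16, 20]
Initialize: l = 0
Initialize: hi = 6
Initialize: num_found = 0
Entering loop: while l < hi:
After iteration 1: l = 0, hi = 5, num_found = 1
After iteration 2: l = 1, hi = 5, num_found = 2
After iteration 3: l = 2, hi = 5, num_found = 3
After iteration 4: l = 3, hi = 5, num_found = 4
After iteration 5: l = 4, hi = 5, num_found = 5
After iteration 6: l = 4, hi = 4, num_found = 6
Loop ends.

Final answer: 6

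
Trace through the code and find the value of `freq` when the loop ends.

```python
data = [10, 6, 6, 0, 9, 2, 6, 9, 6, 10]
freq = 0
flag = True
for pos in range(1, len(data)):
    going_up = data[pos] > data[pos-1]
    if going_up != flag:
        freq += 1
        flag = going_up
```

Let's trace through this code step by step.

Initialize: data = [10, 6, 6, 0, 9, 2, 6, 9, 6, 10]
Initialize: freq = 0
Initialize: flag = True
Entering loop: for pos in range(1, len(data)):
After iteration 1: pos = 1, freq = 1, flag = False, going_up = False
After iteration 2: pos = 2, freq = 1, flag = False, going_up = False
After iteration 3: pos = 3, freq = 1, flag = False, going_up = False
After iteration 4: pos = 4, freq = 2, flag = True, going_up = True
After iteration 5: pos = 5, freq = 3, flag = False, going_up = False
After iteration 6: pos = 6, freq = 4, flag = True, going_up = True
After iteration 7: pos = 7, freq = 4, flag = True, going_up = True
After iteration 8: pos = 8, freq = 5, flag = False, going_up = False
After iteration 9: pos = 9, freq = 6, flag = True, going_up = True
Loop ends.

Final answer: 6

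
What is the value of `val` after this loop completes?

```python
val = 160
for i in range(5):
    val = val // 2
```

Let's trace through this code step by step.

Initialize: val = 160
Entering loop: for i in range(5):
After iteration 1: i = 0, val = 80
After iteration 2: i = 1, val = 40
After iteration 3: i = 2, val = 20
After iteration 4: i = 3, val = 10
After iteration 5: i = 4, val = 5
Loop ends.

Final answer: 5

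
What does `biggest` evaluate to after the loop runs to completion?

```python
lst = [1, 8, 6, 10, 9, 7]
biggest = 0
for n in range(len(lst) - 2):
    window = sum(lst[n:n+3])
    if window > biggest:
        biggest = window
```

Let's trace through this code step by step.

Initialize: lst = [1, 8, 6, 10, 9, 7]
Initialize: biggest = 0
Entering loop: for n in range(len(lst) - 2):
After iteration 1: n = 0, biggest = 15, window = 15
After iteration 2: n = 1, biggest = 24, window = 24
After iteration 3: n = 2, biggest = 25, window = 25
After iteration 4: n = 3, biggest = 26, window = 26
Loop ends.

Final answer: 26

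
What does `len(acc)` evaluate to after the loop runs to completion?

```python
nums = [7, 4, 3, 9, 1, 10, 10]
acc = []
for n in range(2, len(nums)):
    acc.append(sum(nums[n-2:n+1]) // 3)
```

Let's trace through this code step by step.

Initialize: nums = [7, 4, 3, 9, 1, 10, 10]
Initialize: acc = []
Entering loop: for n in range(2, len(nums)):
After iteration 1: n = 2, acc = [4]
After iteration 2: n = 3, acc = [4, 5]
After iteration 3: n = 4, acc = [4, 5, 4]
After iteration 4: n = 5, acc = [4, 5, 4, 6]
After iteration 5: n = 6, acc = [4, 5, 4, 6, 7]
Loop ends.
len(acc) = 5

Final answer: 5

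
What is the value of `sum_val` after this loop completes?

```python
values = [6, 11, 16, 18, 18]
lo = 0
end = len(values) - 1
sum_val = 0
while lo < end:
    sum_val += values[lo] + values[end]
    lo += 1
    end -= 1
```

Let's trace through this code step by step.

Initialize: values = [6, 11, 16, 18, 18]
Initialize: lo = 0
Initialize: end = 4
Initialize: sum_val = 0
Entering loop: while lo < end:
After iteration 1: lo = 1, end = 3, sum_val = 24
After iteration 2: lo = 2, end = 2, sum_val = 53
Loop ends.

Final answer: 53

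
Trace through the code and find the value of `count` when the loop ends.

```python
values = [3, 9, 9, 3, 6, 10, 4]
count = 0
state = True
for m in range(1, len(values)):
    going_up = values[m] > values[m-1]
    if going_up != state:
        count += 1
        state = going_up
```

Let's trace through this code step by step.

Initialize: values = [3, 9, 9, 3, 6, 10, 4]
Initialize: count = 0
Initialize: state = True
Entering loop: for m in range(1, len(values)):
After iteration 1: m = 1, count = 0, state = True, going_up = True
After iteration 2: m = 2, count = 1, state = False, going_up = False
After iteration 3: m = 3, count = 1, state = False, going_up = False
After iteration 4: m = 4, count = 2, state = True, going_up = True
After iteration 5: m = 5, count = 2, state = True, going_up = True
After iteration 6: m = 6, count = 3, state = False, going_up = False
Loop ends.

Final answer: 3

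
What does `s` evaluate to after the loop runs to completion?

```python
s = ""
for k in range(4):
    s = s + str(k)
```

Let's trace through this code step by step.

Initialize: s = ''
Entering loop: for k in range(4):
After iteration 1: k = 0, s = '0'
After iteration 2: k = 1, s = '01'
After iteration 3: k = 2, s = '012'
After iteration 4: k = 3, s = '0123'
Loop ends.

Final answer: '0123'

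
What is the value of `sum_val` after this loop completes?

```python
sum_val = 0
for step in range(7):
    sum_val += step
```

Let's trace through this code step by step.

Initialize: sum_val = 0
Entering loop: for step in range(7):
After iteration 1: step = 0, sum_val = 0
After iteration 2: step = 1, sum_val = 1
After iteration 3: step = 2, sum_val = 3
After iteration 4: step = 3, sum_val = 6
After iteration 5: step = 4, sum_val = 10
After iteration 6: step = 5, sum_val = 15
After iteration 7: step = 6, sum_val = 21
Loop ends.

Final answer: 21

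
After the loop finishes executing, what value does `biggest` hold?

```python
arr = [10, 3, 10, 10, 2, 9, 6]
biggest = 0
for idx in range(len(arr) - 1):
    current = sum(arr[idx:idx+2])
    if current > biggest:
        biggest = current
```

Let's trace through this code step by step.

Initialize: arr = [10, 3, 10, 10, 2, 9, 6]
Initialize: biggest = 0
Entering loop: for idx in range(len(arr) - 1):
After iteration 1: idx = 0, biggest = 13, current = 13
After iteration 2: idx = 1, biggest = 13, current = 13
After iteration 3: idx = 2, biggest = 20, current = 20
After iteration 4: idx = 3, biggest = 20, current = 12
After iteration 5: idx = 4, biggest = 20, current = 11
After iteration 6: idx = 5, biggest = 20, current = 15
Loop ends.

Final answer: 20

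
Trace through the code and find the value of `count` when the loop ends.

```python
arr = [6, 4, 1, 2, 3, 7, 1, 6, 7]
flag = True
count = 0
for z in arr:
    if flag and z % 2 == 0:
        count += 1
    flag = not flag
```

Let's trace through this code step by step.

Initialize: arr = [6, 4, 1, 2, 3, 7, 1, 6, 7]
Initialize: flag = True
Initialize: count = 0
Entering loop: for z in arr:
After iteration 1: z = 6, flag = False, count = 1
After iteration 2: z = 4, flag = True, count = 1
After iteration 3: z = 1, flag = False, count = 1
After iteration 4: z = 2, flag = True, count = 1
After iteration 5: z = 3, flag = False, count = 1
After iteration 6: z = 7, flag = True, count = 1
After iteration 7: z = 1, flag = False, count = 1
After iteration 8: z = 6, flag = True, count = 1
After iteration 9: z = 7, flag = False, count = 1
Loop ends.

Final answer: 1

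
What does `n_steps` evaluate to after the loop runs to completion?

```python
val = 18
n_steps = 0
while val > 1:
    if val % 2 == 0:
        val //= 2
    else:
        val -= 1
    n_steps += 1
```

Let's trace through this code step by step.

Initialize: val = 18
Initialize: n_steps = 0
Entering loop: while val > 1:
After iteration 1: val = 9, n_steps = 1
After iteration 2: val = 8, n_steps = 2
After iteration 3: val = 4, n_steps = 3
After iteration 4: val = 2, n_steps = 4
After iteration 5: val = 1, n_steps = 5
Loop ends.

Final answer: 5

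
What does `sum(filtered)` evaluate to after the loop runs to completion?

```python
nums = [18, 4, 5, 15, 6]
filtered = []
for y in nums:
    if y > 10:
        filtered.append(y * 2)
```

Let's trace through this code step by step.

Initialize: nums = [18, 4, 5, 15, 6]
Initialize: filtered = []
Entering loop: for y in nums:
After iteration 1: y = 18, filtered = [36]
After iteration 2: y = 4, filtered = [36]
After iteration 3: y = 5, filtered = [36]
After iteration 4: y = 15, filtered = [36, 30]
After iteration 5: y = 6, filtered = [36, 30]
Loop ends.
sum(filtered) = 66

Final answer: 66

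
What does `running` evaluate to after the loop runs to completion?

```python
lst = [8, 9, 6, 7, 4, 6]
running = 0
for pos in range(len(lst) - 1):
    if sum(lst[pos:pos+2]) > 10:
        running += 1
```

Let's trace through this code step by step.

Initialize: lst = [8, 9, 6, 7, 4, 6]
Initialize: running = 0
Entering loop: for pos in range(len(lst) - 1):
After iteration 1: pos = 0, running = 1
After iteration 2: pos = 1, running = 2
After iteration 3: pos = 2, running = 3
After iteration 4: pos = 3, running = 4
After iteration 5: pos = 4, running = 4
Loop ends.

Final answer: 4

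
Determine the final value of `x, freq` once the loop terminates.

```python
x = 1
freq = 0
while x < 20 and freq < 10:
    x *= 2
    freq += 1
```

Let's trace through this code step by step.

Initialize: x = 1
Initialize: freq = 0
Entering loop: while x < 20 and freq < 10:
After iteration 1: x = 2, freq = 1
After iteration 2: x = 4, freq = 2
After iteration 3: x = 8, freq = 3
After iteration 4: x = 16, freq = 4
After iteration 5: x = 32, freq = 5
Loop ends.

Final answer: 32, 5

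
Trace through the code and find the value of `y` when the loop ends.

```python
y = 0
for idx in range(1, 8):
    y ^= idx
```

Let's trace through this code step by step.

Initialize: y = 0
Entering loop: for idx in range(1, 8):
After iteration 1: idx = 1, y = 1
After iteration 2: idx = 2, y = 3
After iteration 3: idx = 3, y = 0
After iteration 4: idx = 4, y = 4
After iteration 5: idx = 5, y = 1
After iteration 6: idx = 6, y = 7
After iteration 7: idx = 7, y = 0
Loop ends.

Final answer: 0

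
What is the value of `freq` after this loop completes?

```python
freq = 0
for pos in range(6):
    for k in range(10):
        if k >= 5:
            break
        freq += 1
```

Let's trace through this code step by step.

Initialize: freq = 0
Entering loop: for pos in range(6):
After iteration 1: pos = 0, freq = 5
After iteration 2: pos = 1, freq = 10
After iteration 3: pos = 2, freq = 15
After iteration 4: pos = 3, freq = 20
After iteration 5: pos = 4, freq = 25
After iteration 6: pos = 5, freq = 30
Loop ends.

Final answer: 30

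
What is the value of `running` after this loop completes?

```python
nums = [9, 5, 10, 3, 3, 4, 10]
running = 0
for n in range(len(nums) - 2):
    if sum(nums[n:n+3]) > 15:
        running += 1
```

Let's trace through this code step by step.

Initialize: nums = [9, 5, 10, 3, 3, 4, 10]
Initialize: running = 0
Entering loop: for n in range(len(nums) - 2):
After iteration 1: n = 0, running = 1
After iteration 2: n = 1, running = 2
After iteration 3: n = 2, running = 3
After iteration 4: n = 3, running = 3
After iteration 5: n = 4, running = 4
Loop ends.

Final answer: 4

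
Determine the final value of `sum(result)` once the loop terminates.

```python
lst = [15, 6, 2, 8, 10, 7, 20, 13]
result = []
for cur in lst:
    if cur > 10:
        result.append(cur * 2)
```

Let's trace through this code step by step.

Initialize: lst = [15, 6, 2, 8, 10, 7, 20, 13]
Initialize: result = []
Entering loop: for cur in lst:
After iteration 1: cur = 15, result = [30]
After iteration 2: cur = 6, result = [30]
After iteration 3: cur = 2, result = [30]
After iteration 4: cur = 8, result = [30]
After iteration 5: cur = 10, result = [30]
After iteration 6: cur = 7, result = [30]
After iteration 7: cur = 20, result = [30, 40]
After iteration 8: cur = 13, result = [30, 40, 26]
Loop ends.
sum(result) = 96

Final answer: 96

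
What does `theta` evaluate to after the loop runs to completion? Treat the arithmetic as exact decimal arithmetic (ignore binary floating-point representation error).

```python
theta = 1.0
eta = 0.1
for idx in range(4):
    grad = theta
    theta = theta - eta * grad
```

Let's trace through this code step by step.

Initialize: theta = 1.0
Initialize: eta = 0.1
Entering loop: for idx in range(4):
After iteration 1: idx = 0, theta = 0.9, grad = 1.0
After iteration 2: idx = 1, theta = 0.81, grad = 0.9
After iteration 3: idx = 2, theta = 0.729, grad = 0.81
After iteration 4: idx = 3, theta = 0.6561, grad = 0.729
Loop ends.

Final answer: 0.6561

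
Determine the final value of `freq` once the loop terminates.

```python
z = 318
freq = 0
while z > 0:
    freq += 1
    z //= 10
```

Let's trace through this code step by step.

Initialize: z = 318
Initialize: freq = 0
Entering loop: while z > 0:
After iteration 1: z = 31, freq = 1
After iteration 2: z = 3, freq = 2
After iteration 3: z = 0, freq = 3
Loop ends.

Final answer: 3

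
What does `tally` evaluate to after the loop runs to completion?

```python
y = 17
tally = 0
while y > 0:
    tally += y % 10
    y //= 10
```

Let's trace through this code step by step.

Initialize: y = 17
Initialize: tally = 0
Entering loop: while y > 0:
After iteration 1: y = 1, tally = 7
After iteration 2: y = 0, tally = 8
Loop ends.

Final answer: 8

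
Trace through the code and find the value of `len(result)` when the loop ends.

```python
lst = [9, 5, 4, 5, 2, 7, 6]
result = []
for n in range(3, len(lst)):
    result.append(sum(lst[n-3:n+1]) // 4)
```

Let's trace through this code step by step.

Initialize: lst = [9, 5, 4, 5, 2, 7, 6]
Initialize: result = []
Entering loop: for n in range(3, len(lst)):
After iteration 1: n = 3, result = [5]
After iteration 2: n = 4, result = [5, 4]
After iteration 3: n = 5, result = [5, 4, 4]
After iteration 4: n = 6, result = [5, 4, 4, 5]
Loop ends.
len(result) = 4

Final answer: 4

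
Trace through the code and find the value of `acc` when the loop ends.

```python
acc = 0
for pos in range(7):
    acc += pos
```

Let's trace through this code step by step.

Initialize: acc = 0
Entering loop: for pos in range(7):
After iteration 1: pos = 0, acc = 0
After iteration 2: pos = 1, acc = 1
After iteration 3: pos = 2, acc = 3
After iteration 4: pos = 3, acc = 6
After iteration 5: pos = 4, acc = 10
After iteration 6: pos = 5, acc = 15
After iteration 7: pos = 6, acc = 21
Loop ends.

Final answer: 21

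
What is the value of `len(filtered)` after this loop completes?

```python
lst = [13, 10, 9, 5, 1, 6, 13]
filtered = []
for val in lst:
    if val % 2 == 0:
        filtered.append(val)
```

Let's trace through this code step by step.

Initialize: lst = [13, 10, 9, 5, 1, 6, 13]
Initialize: filtered = []
Entering loop: for val in lst:
After iteration 1: val = 13, filtered = []
After iteration 2: val = 10, filtered = [10]
After iteration 3: val = 9, filtered = [10]
After iteration 4: val = 5, filtered = [10]
After iteration 5: val = 1, filtered = [10]
After iteration 6: val = 6, filtered = [10, 6]
After iteration 7: val = 13, filtered = [10, 6]
Loop ends.
len(filtered) = 2

Final answer: 2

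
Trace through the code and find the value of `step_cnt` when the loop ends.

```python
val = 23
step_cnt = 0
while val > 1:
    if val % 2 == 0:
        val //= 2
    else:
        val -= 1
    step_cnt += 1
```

Let's trace through this code step by step.

Initialize: val = 23
Initialize: step_cnt = 0
Entering loop: while val > 1:
After iteration 1: val = 22, step_cnt = 1
After iteration 2: val = 11, step_cnt = 2
After iteration 3: val = 10, step_cnt = 3
After iteration 4: val = 5, step_cnt = 4
After iteration 5: val = 4, step_cnt = 5
After iteration 6: val = 2, step_cnt = 6
After iteration 7: val = 1, step_cnt = 7
Loop ends.

Final answer: 7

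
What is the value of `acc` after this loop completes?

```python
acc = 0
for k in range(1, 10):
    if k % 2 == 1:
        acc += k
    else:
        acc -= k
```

Let's trace through this code step by step.

Initialize: acc = 0
Entering loop: for k in range(1, 10):
After iteration 1: k = 1, acc = 1
After iteration 2: k = 2, acc = -1
After iteration 3: k = 3, acc = 2
After iteration 4: k = 4, acc = -2
After iteration 5: k = 5, acc = 3
After iteration 6: k = 6, acc = -3
After iteration 7: k = 7, acc = 4
After iteration 8: k = 8, acc = -4
After iteration 9: k = 9, acc = 5
Loop ends.

Final answer: 5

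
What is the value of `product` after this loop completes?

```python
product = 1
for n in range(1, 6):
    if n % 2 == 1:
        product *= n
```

Let's trace through this code step by step.

Initialize: product = 1
Entering loop: for n in range(1, 6):
After iteration 1: n = 1, product = 1
After iteration 2: n = 2, product = 1
After iteration 3: n = 3, product = 3
After iteration 4: n = 4, product = 3
After iteration 5: n = 5, product = 15
Loop ends.

Final answer: 15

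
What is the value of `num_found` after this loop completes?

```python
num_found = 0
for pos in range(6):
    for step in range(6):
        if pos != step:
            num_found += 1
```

Let's trace through this code step by step.

Initialize: num_found = 0
Entering loop: for pos in range(6):
After iteration 1: pos = 0, num_found = 5
After iteration 2: pos = 1, num_found = 10
After iteration 3: pos = 2, num_found = 15
After iteration 4: pos = 3, num_found = 20
After iteration 5: pos = 4, num_found = 25
After iteration 6: pos = 5, num_found = 30
Loop ends.

Final answer: 30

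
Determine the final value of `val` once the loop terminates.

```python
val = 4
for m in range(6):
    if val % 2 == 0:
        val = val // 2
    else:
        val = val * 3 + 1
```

Let's trace through this code step by step.

Initialize: val = 4
Entering loop: for m in range(6):
After iteration 1: m = 0, val = 2
After iteration 2: m = 1, val = 1
After iteration 3: m = 2, val = 4
After iteration 4: m = 3, val = 2
After iteration 5: m = 4, val = 1
After iteration 6: m = 5, val = 4
Loop ends.

Final answer: 4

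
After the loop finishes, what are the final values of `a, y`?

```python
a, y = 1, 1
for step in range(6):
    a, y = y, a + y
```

Let's trace through this code step by step.

Initialize: a = 1
Initialize: y = 1
Entering loop: for step in range(6):
After iteration 1: step = 0, a = 1, y = 2
After iteration 2: step = 1, a = 2, y = 3
After iteration 3: step = 2, a = 3, y = 5
After iteration 4: step = 3, a = 5, y = 8
After iteration 5: step = 4, a = 8, y = 13
After iteration 6: step = 5, a = 13, y = 21
Loop ends.

Final answer: 13, 21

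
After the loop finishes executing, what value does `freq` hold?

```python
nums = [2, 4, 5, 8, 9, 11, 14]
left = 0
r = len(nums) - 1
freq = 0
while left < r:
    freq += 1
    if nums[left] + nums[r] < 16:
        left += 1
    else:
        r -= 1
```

Let's trace through this code step by step.

Initialize: nums = [2, 4, 5, 8, 9, 11, 14]
Initialize: left = 0
Initialize: r = 6
Initialize: freq = 0
Entering loop: while left < r:
After iteration 1: left = 0, r = 5, freq = 1
After iteration 2: left = 1, r = 5, freq = 2
After iteration 3: left = 2, r = 5, freq = 3
After iteration 4: left = 2, r = 4, freq = 4
After iteration 5: left = 3, r = 4, freq = 5
After iteration 6: left = 3, r = 3, freq = 6
Loop ends.

Final answer: 6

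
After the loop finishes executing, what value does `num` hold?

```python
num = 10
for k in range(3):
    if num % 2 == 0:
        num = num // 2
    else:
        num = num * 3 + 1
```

Let's trace through this code step by step.

Initialize: num = 10
Entering loop: for k in range(3):
After iteration 1: k = 0, num = 5
After iteration 2: k = 1, num = 16
After iteration 3: k = 2, num = 8
Loop ends.

Final answer: 8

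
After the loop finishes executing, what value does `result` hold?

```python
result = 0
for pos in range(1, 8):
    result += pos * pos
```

Let's trace through this code step by step.

Initialize: result = 0
Entering loop: for pos in range(1, 8):
After iteration 1: pos = 1, result = 1
After iteration 2: pos = 2, result = 5
After iteration 3: pos = 3, result = 14
After iteration 4: pos = 4, result = 30
After iteration 5: pos = 5, result = 55
After iteration 6: pos = 6, result = 91
After iteration 7: pos = 7, result = 140
Loop ends.

Final answer: 140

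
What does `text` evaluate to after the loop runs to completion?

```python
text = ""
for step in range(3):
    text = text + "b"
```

Let's trace through this code step by step.

Initialize: text = ''
Entering loop: for step in range(3):
After iteration 1: step = 0, text = 'b'
After iteration 2: step = 1, text = 'bb'
After iteration 3: step = 2, text = 'bbb'
Loop ends.

Final answer: 'bbb'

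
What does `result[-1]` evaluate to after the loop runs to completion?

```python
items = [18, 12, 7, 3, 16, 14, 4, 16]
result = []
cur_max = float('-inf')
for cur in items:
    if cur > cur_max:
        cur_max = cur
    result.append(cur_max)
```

Let's trace through this code step by step.

Initialize: items = [18, 12, 7, 3, 16, 14, 4, 16]
Initialize: result = []
Initialize: cur_max = -inf
Entering loop: for cur in items:
After iteration 1: cur = 18, result = [18], cur_max = 18
After iteration 2: cur = 12, result = [18, 18], cur_max = 18
After iteration 3: cur = 7, result = [18, 18, 18], cur_max = 18
After iteration 4: cur = 3, result = [18, 18, 18, 18], cur_max = 18
After iteration 5: cur = 16, result = [18, 18, 18, 18, 18], cur_max = 18
After iteration 6: cur = 14, result = [18, 18, 18, 18, 18, 18], cur_max = 18
After iteration 7: cur = 4, result = [18, 18, 18, 18, 18, 18, 18], cur_max = 18
After iteration 8: cur = 16, result = [18, 18, 18, 18, 18, 18, 18, 18], cur_max = 18
Loop ends.
result[-1] = 18

Final answer: 18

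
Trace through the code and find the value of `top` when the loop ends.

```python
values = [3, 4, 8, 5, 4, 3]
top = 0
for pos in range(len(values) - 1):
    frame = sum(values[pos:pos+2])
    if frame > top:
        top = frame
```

Let's trace through this code step by step.

Initialize: values = [3, 4, 8, 5, 4, 3]
Initialize: top = 0
Entering loop: for pos in range(len(values) - 1):
After iteration 1: pos = 0, top = 7, frame = 7
After iteration 2: pos = 1, top = 12, frame = 12
After iteration 3: pos = 2, top = 13, frame = 13
After iteration 4: pos = 3, top = 13, frame = 9
After iteration 5: pos = 4, top = 13, frame = 7
Loop ends.

Final answer: 13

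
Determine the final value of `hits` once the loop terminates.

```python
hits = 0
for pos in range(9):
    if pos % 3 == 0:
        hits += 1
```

Let's trace through this code step by step.

Initialize: hits = 0
Entering loop: for pos in range(9):
After iteration 1: pos = 0, hits = 1
After iteration 2: pos = 1, hits = 1
After iteration 3: pos = 2, hits = 1
After iteration 4: pos = 3, hits = 2
After iteration 5: pos = 4, hits = 2
After iteration 6: pos = 5, hits = 2
After iteration 7: pos = 6, hits = 3
After iteration 8: pos = 7, hits = 3
After iteration 9: pos = 8, hits = 3
Loop ends.

Final answer: 3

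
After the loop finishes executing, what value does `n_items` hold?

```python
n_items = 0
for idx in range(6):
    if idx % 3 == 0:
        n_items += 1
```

Let's trace through this code step by step.

Initialize: n_items = 0
Entering loop: for idx in range(6):
After iteration 1: idx = 0, n_items = 1
After iteration 2: idx = 1, n_items = 1
After iteration 3: idx = 2, n_items = 1
After iteration 4: idx = 3, n_items = 2
After iteration 5: idx = 4, n_items = 2
After iteration 6: idx = 5, n_items = 2
Loop ends.

Final answer: 2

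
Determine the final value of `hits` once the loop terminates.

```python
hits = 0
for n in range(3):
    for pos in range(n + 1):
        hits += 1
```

Let's trace through this code step by step.

Initialize: hits = 0
Entering loop: for n in range(3):
After iteration 1: n = 0, hits = 1, pos = 0
After iteration 2: n = 1, hits = 3, pos = 1
After iteration 3: n = 2, hits = 6, pos = 2
Loop ends.

Final answer: 6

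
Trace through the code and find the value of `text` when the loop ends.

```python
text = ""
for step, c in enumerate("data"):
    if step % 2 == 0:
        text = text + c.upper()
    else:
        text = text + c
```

Let's trace through this code step by step.

Initialize: text = ''
Entering loop: for step, c in enumerate("data"):
After iteration 1: step = 0, c = 'd', text = 'D'
After iteration 2: step = 1, c = 'a', text = 'Da'
After iteration 3: step = 2, c = 't', text = 'DaT'
After iteration 4: step = 3, c = 'a', text = 'DaTa'
Loop ends.

Final answer: 'DaTa'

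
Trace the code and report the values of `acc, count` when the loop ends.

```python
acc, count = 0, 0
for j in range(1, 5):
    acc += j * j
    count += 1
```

Let's trace through this code step by step.

Initialize: acc = 0
Initialize: count = 0
Entering loop: for j in range(1, 5):
After iteration 1: j = 1, acc = 1, count = 1
After iteration 2: j = 2, acc = 5, count = 2
After iteration 3: j = 3, acc = 14, count = 3
After iteration 4: j = 4, acc = 30, count = 4
Loop ends.

Final answer: 30, 4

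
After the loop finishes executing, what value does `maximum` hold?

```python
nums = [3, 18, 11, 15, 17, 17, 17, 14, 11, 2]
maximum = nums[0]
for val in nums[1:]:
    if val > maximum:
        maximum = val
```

Let's trace through this code step by step.

Initialize: nums = [3, 18, 11, 15, 17, 17, 17, 14, 11, 2]
Initialize: maximum = 3
Entering loop: for val in nums[1:]:
After iteration 1: val = 18, maximum = 18
After iteration 2: val = 11, maximum = 18
After iteration 3: val = 15, maximum = 18
After iteration 4: val = 17, maximum = 18
After iteration 5: val = 17, maximum = 18
After iteration 6: val = 17, maximum = 18
After iteration 7: val = 14, maximum = 18
After iteration 8: val = 11, maximum = 18
After iteration 9: val = 2, maximum = 18
Loop ends.

Final answer: 18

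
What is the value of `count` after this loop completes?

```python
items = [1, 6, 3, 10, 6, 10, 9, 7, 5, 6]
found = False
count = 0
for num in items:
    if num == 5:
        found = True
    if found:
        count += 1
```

Let's trace through this code step by step.

Initialize: items = [1, 6, 3, 10, 6, 10, 9, 7, 5, 6]
Initialize: found = False
Initialize: count = 0
Entering loop: for num in items:
After iteration 1: num = 1, found = False, count = 0
After iteration 2: num = 6, found = False, count = 0
After iteration 3: num = 3, found = False, count = 0
After iteration 4: num = 10, found = False, count = 0
After iteration 5: num = 6, found = False, count = 0
After iteration 6: num = 10, found = False, count = 0
After iteration 7: num = 9, found = False, count = 0
After iteration 8: num = 7, found = False, count = 0
After iteration 9: num = 5, found = True, count = 1
After iteration 10: num = 6, found = True, count = 2
Loop ends.

Final answer: 2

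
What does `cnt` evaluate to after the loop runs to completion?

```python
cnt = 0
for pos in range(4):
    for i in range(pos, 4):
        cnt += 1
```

Let's trace through this code step by step.

Initialize: cnt = 0
Entering loop: for pos in range(4):
After iteration 1: pos = 0, cnt = 4
After iteration 2: pos = 1, cnt = 7
After iteration 3: pos = 2, cnt = 9
After iteration 4: pos = 3, cnt = 10
Loop ends.

Final answer: 10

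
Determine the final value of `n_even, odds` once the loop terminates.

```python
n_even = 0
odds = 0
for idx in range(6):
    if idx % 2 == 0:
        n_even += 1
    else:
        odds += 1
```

Let's trace through this code step by step.

Initialize: n_even = 0
Initialize: odds = 0
Entering loop: for idx in range(6):
After iteration 1: idx = 0, n_even = 1, odds = 0
After iteration 2: idx = 1, n_even = 1, odds = 1
After iteration 3: idx = 2, n_even = 2, odds = 1
After iteration 4: idx = 3, n_even = 2, odds = 2
After iteration 5: idx = 4, n_even = 3, odds = 2
After iteration 6: idx = 5, n_even = 3, odds = 3
Loop ends.

Final answer: 3, 3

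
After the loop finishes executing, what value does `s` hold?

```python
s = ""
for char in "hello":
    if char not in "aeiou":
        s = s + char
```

Let's trace through this code step by step.

Initialize: s = ''
Entering loop: for char in "hello":
After iteration 1: char = 'h', s = 'h'
After iteration 2: char = 'e', s = 'h'
After iteration 3: char = 'l', s = 'hl'
After iteration 4: char = 'l', s = 'hll'
After iteration 5: char = 'o', s = 'hll'
Loop ends.

Final answer: 'hll'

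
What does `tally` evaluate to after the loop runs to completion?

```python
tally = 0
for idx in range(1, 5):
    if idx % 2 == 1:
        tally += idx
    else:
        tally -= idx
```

Let's trace through this code step by step.

Initialize: tally = 0
Entering loop: for idx in range(1, 5):
After iteration 1: idx = 1, tally = 1
After iteration 2: idx = 2, tally = -1
After iteration 3: idx = 3, tally = 2
After iteration 4: idx = 4, tally = -2
Loop ends.

Final answer: -2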